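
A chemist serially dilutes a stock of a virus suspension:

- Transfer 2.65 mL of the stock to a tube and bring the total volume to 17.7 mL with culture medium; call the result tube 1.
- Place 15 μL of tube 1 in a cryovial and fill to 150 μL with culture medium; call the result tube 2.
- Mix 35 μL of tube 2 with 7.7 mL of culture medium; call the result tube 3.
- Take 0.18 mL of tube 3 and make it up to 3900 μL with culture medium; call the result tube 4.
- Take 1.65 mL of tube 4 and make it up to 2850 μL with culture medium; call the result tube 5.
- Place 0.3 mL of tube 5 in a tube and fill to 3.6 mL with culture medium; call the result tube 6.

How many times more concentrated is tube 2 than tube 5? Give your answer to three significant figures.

Step 1: 2.65 mL brought to 17.7 mL → factor 17.7/2.65 = 6.6792
Step 2: 15 μL brought to 150 μL → factor 150/15 = 10
Step 3: 35 μL + 7.7 mL = 7735 μL total → factor 7735/35 = 221
Step 4: 0.18 mL brought to 3900 μL → factor 3.9/0.18 = 21.667
Step 5: 1.65 mL brought to 2850 μL → factor 2.85/1.65 = 1.7273
Dilution factor to tube 2 = 66.792; to tube 5 = 5.5242 × 10^5
[tube 2]/[tube 5] = (factor to tube 5)/(factor to tube 2) = 5.5242 × 10^5/66.792 = 8.27 × 10^3

8.27 × 10^3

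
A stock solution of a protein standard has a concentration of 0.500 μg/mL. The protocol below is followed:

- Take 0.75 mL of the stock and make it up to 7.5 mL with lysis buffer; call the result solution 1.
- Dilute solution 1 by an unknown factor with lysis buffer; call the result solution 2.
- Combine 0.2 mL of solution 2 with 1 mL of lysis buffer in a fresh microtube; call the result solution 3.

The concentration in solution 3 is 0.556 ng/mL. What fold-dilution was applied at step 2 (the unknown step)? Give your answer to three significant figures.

15.0-fold

Step 1: 0.75 mL brought to 7.5 mL → factor 7.5/0.75 = 10
Step 2: unknown factor x
Step 3: 0.2 mL + 1 mL = 1.2 mL total → factor 1.2/0.2 = 6
Product of known-step factors = 60
Overall factor = 0.500 μg/mL / (0.556 ng/mL) = 899.28
x = 899.28 / 60 = 15.0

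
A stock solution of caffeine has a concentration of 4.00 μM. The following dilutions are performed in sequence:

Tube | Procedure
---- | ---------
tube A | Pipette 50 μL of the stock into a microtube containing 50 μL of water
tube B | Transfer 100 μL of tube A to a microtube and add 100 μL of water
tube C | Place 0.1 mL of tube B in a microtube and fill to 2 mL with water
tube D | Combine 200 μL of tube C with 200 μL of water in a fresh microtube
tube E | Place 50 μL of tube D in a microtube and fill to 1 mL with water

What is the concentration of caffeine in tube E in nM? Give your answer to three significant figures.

Step 1: 50 μL + 50 μL = 100 μL total → factor 100/50 = 2
Step 2: 100 μL + 100 μL = 200 μL total → factor 200/100 = 2
Step 3: 0.1 mL brought to 2 mL → factor 2/0.1 = 20
Step 4: 200 μL + 200 μL = 400 μL total → factor 400/200 = 2
Step 5: 50 μL brought to 1 mL → factor 1000/50 = 20
Overall dilution factor = 2 × 2 × 20 × 2 × 20 = 3200
Final = 4.00 μM / 3200 = 0.001250 μM = 1.25 nM

1.25 nM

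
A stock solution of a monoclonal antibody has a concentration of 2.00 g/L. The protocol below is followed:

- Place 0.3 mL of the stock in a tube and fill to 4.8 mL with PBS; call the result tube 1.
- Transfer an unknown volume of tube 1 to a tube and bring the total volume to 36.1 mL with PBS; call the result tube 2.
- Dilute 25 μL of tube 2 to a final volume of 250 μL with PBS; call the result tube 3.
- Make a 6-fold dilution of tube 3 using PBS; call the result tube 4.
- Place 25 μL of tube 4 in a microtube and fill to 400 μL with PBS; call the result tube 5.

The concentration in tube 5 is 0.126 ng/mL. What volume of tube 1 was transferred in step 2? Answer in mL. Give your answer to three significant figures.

Step 1: 0.3 mL brought to 4.8 mL → factor 4.8/0.3 = 16
Step 2: v brought to 36.1 mL → factor = 36.1 mL/v
Step 3: 25 μL brought to 250 μL → factor 250/25 = 10
Step 4: 6-fold → factor 6
Step 5: 25 μL brought to 400 μL → factor 400/25 = 16
Product of known-step factors = 15360
Overall factor = 2.00 g/L / (0.126 ng/mL) = 1.5873 × 10^7
Step-2 factor = 1.5873 × 10^7 / 15360 = 1033.4
v = 36.1 mL / 1033.4 = 0.0349 mL

0.0349 mL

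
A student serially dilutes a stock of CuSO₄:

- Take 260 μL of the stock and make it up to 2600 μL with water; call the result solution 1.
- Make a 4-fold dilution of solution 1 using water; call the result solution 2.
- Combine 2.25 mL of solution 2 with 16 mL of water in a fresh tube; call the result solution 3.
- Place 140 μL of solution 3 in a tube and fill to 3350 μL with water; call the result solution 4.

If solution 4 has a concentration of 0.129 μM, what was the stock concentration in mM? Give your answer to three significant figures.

1.00 mM

Step 1: 260 μL brought to 2600 μL → factor 2600/260 = 10
Step 2: 4-fold → factor 4
Step 3: 2.25 mL + 16 mL = 18.25 mL total → factor 18.25/2.25 = 8.1111
Step 4: 140 μL brought to 3350 μL → factor 3350/140 = 23.929
Overall dilution factor = 10 × 4 × 8.1111 × 23.929 = 7763.5
Stock = 0.129 μM × 7763.5 = 1001 μM = 1.00 mM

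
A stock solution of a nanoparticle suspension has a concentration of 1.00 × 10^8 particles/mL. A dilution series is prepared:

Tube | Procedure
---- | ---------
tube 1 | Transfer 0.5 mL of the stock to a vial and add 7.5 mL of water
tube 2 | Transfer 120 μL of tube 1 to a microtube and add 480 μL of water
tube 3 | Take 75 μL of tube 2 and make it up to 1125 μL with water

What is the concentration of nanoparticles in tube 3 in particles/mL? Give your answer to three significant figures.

Step 1: 0.5 mL + 7.5 mL = 8 mL total → factor 8/0.5 = 16
Step 2: 120 μL + 480 μL = 600 μL total → factor 600/120 = 5
Step 3: 75 μL brought to 1125 μL → factor 1125/75 = 15
Overall dilution factor = 16 × 5 × 15 = 1200
Final = 1.00 × 10^8 particles/mL / 1200 = 8.33 × 10^4 particles/mL

8.33 × 10^4 particles/mL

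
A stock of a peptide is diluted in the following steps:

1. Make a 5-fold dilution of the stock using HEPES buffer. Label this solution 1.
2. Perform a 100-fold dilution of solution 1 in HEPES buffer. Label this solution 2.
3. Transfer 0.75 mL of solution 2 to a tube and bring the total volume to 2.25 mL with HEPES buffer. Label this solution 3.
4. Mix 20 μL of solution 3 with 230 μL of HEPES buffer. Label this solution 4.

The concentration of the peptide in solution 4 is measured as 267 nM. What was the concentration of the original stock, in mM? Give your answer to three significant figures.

5.01 mM

Step 1: 5-fold → factor 5
Step 2: 100-fold → factor 100
Step 3: 0.75 mL brought to 2.25 mL → factor 2.25/0.75 = 3
Step 4: 20 μL + 230 μL = 250 μL total → factor 250/20 = 12.5
Overall dilution factor = 5 × 100 × 3 × 12.5 = 18750
Stock = 267 nM × 18750 = 5.006 × 10^6 nM = 5.01 mM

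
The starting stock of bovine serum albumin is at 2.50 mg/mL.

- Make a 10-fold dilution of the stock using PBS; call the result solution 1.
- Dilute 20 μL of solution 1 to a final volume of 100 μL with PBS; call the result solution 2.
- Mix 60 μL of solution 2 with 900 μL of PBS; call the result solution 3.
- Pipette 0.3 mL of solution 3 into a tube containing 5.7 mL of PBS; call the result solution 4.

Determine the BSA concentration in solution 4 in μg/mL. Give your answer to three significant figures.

0.156 μg/mL

Step 1: 10-fold → factor 10
Step 2: 20 μL brought to 100 μL → factor 100/20 = 5
Step 3: 60 μL + 900 μL = 960 μL total → factor 960/60 = 16
Step 4: 0.3 mL + 5.7 mL = 6 mL total → factor 6/0.3 = 20
Overall dilution factor = 10 × 5 × 16 × 20 = 16000
Final = 2.50 mg/mL / 16000 = 0.0001563 mg/mL = 0.156 μg/mL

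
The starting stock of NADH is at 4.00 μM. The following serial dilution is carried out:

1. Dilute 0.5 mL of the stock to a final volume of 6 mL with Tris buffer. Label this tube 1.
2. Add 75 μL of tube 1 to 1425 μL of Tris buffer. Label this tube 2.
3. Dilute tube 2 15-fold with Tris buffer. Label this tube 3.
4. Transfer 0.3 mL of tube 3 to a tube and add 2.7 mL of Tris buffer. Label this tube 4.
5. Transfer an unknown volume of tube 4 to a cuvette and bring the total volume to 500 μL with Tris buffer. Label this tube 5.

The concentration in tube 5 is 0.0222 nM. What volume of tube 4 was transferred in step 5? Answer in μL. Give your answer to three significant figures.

99.9 μL

Step 1: 0.5 mL brought to 6 mL → factor 6/0.5 = 12
Step 2: 75 μL + 1425 μL = 1500 μL total → factor 1500/75 = 20
Step 3: 15-fold → factor 15
Step 4: 0.3 mL + 2.7 mL = 3 mL total → factor 3/0.3 = 10
Step 5: v brought to 500 μL → factor = 500 μL/v
Product of known-step factors = 36000
Overall factor = 4.00 μM / (0.0222 nM) = 1.8018 × 10^5
Step-5 factor = 1.8018 × 10^5 / 36000 = 5.005
v = 500 μL / 5.005 = 99.9 μL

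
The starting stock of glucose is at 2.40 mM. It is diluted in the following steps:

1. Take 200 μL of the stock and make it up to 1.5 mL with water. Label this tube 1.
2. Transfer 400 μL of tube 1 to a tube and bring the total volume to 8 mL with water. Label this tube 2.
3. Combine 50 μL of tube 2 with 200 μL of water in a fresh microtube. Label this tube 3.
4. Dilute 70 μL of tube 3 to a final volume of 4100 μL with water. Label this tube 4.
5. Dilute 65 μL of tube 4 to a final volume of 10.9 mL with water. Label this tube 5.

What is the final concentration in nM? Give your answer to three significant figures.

0.326 nM

Step 1: 200 μL brought to 1.5 mL → factor 1500/200 = 7.5
Step 2: 400 μL brought to 8 mL → factor 8000/400 = 20
Step 3: 50 μL + 200 μL = 250 μL total → factor 250/50 = 5
Step 4: 70 μL brought to 4100 μL → factor 4100/70 = 58.571
Step 5: 65 μL brought to 10.9 mL → factor 10900/65 = 167.69
Overall dilution factor = 7.5 × 20 × 5 × 58.571 × 167.69 = 7.3665 × 10^6
Final = 2.40 mM / 7.3665 × 10^6 = 3.258 × 10^-7 mM = 0.326 nM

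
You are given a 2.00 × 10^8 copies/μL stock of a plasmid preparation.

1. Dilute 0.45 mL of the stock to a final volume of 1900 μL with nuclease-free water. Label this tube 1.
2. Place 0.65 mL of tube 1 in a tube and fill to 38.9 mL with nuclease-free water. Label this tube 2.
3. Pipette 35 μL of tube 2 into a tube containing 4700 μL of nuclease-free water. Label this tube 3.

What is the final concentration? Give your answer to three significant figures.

Step 1: 0.45 mL brought to 1900 μL → factor 1.9/0.45 = 4.2222
Step 2: 0.65 mL brought to 38.9 mL → factor 38.9/0.65 = 59.846
Step 3: 35 μL + 4700 μL = 4735 μL total → factor 4735/35 = 135.29
Overall dilution factor = 4.2222 × 59.846 × 135.29 = 34185
Final = 2.00 × 10^8 copies/μL / 34185 = 5.85 × 10^3 copies/μL

5.85 × 10^3 copies/μL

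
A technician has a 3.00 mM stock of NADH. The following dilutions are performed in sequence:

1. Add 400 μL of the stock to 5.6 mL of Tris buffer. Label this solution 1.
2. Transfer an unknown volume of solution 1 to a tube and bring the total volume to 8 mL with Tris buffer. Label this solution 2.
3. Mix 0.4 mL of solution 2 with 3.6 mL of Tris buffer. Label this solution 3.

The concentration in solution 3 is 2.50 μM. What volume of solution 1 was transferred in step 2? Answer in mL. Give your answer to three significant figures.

1.00 mL

Step 1: 400 μL + 5.6 mL = 6000 μL total → factor 6000/400 = 15
Step 2: v brought to 8 mL → factor = 8 mL/v
Step 3: 0.4 mL + 3.6 mL = 4 mL total → factor 4/0.4 = 10
Product of known-step factors = 150
Overall factor = 3.00 mM / (2.50 μM) = 1200
Step-2 factor = 1200 / 150 = 8
v = 8 mL / 8 = 1.00 mL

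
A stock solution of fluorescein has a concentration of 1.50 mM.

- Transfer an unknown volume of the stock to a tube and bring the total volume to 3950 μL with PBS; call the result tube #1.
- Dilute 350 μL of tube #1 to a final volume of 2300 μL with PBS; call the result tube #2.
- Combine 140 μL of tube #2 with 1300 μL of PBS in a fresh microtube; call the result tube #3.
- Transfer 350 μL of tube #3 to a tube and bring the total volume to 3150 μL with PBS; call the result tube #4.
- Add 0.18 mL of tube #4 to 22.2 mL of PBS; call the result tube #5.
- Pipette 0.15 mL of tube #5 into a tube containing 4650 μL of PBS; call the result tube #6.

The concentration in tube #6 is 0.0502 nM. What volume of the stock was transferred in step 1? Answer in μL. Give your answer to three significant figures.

Step 1: v brought to 3950 μL → factor = 3950 μL/v
Step 2: 350 μL brought to 2300 μL → factor 2300/350 = 6.5714
Step 3: 140 μL + 1300 μL = 1440 μL total → factor 1440/140 = 10.286
Step 4: 350 μL brought to 3150 μL → factor 3150/350 = 9
Step 5: 0.18 mL + 22.2 mL = 22.38 mL total → factor 22.38/0.18 = 124.33
Step 6: 0.15 mL + 4650 μL = 4.8 mL total → factor 4.8/0.15 = 32
Product of known-step factors = 2.4203 × 10^6
Overall factor = 1.50 mM / (0.0502 nM) = 2.988 × 10^7
Step-1 factor = 2.988 × 10^7 / 2.4203 × 10^6 = 12.346
v = 3950 μL / 12.346 = 320 μL

320 μL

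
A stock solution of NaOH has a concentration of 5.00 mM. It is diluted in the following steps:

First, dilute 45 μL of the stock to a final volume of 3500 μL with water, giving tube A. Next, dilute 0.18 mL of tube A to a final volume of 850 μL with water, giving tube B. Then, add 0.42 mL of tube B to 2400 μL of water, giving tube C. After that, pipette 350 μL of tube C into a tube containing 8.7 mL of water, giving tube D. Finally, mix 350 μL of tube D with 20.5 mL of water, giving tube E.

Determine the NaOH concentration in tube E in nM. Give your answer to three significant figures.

Step 1: 45 μL brought to 3500 μL → factor 3500/45 = 77.778
Step 2: 0.18 mL brought to 850 μL → factor 0.85/0.18 = 4.7222
Step 3: 0.42 mL + 2400 μL = 2.82 mL total → factor 2.82/0.42 = 6.7143
Step 4: 350 μL + 8.7 mL = 9050 μL total → factor 9050/350 = 25.857
Step 5: 350 μL + 20.5 mL = 20850 μL total → factor 20850/350 = 59.571
Overall dilution factor = 77.778 × 4.7222 × 6.7143 × 25.857 × 59.571 = 3.7986 × 10^6
Final = 5.00 mM / 3.7986 × 10^6 = 1.316 × 10^-6 mM = 1.32 nM

1.32 nM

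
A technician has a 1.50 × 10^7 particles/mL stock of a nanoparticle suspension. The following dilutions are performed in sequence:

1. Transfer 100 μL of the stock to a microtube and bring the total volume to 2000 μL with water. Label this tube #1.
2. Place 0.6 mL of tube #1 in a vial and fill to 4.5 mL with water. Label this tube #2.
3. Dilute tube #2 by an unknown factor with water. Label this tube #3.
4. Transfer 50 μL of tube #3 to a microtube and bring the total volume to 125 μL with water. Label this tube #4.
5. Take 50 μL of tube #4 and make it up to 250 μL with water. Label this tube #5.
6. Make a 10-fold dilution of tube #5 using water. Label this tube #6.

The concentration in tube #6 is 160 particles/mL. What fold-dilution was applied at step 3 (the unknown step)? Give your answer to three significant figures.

Step 1: 100 μL brought to 2000 μL → factor 2000/100 = 20
Step 2: 0.6 mL brought to 4.5 mL → factor 4.5/0.6 = 7.5
Step 3: unknown factor x
Step 4: 50 μL brought to 125 μL → factor 125/50 = 2.5
Step 5: 50 μL brought to 250 μL → factor 250/50 = 5
Step 6: 10-fold → factor 10
Product of known-step factors = 18750
Overall factor = 1.50 × 10^7 particles/mL / (160 particles/mL) = 93750
x = 93750 / 18750 = 5.00

5.00-fold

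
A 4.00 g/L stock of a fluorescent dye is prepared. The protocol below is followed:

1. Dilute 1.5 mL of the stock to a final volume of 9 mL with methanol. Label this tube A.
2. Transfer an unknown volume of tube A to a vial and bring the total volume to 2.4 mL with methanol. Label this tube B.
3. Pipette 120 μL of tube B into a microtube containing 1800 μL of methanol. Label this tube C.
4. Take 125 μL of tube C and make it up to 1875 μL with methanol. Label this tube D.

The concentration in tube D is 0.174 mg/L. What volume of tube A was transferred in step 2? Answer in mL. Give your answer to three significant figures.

Step 1: 1.5 mL brought to 9 mL → factor 9/1.5 = 6
Step 2: v brought to 2.4 mL → factor = 2.4 mL/v
Step 3: 120 μL + 1800 μL = 1920 μL total → factor 1920/120 = 16
Step 4: 125 μL brought to 1875 μL → factor 1875/125 = 15
Product of known-step factors = 1440
Overall factor = 4.00 g/L / (0.174 mg/L) = 22989
Step-2 factor = 22989 / 1440 = 15.964
v = 2.4 mL / 15.964 = 0.150 mL

0.150 mL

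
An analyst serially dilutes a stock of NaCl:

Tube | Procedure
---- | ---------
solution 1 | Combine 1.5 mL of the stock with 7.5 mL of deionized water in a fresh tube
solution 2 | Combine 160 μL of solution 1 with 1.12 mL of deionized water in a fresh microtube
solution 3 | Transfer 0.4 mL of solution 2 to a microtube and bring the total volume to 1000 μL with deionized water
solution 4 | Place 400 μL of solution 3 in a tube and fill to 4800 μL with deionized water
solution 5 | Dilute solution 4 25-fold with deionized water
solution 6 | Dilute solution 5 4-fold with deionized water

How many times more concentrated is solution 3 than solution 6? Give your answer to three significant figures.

Step 1: 1.5 mL + 7.5 mL = 9 mL total → factor 9/1.5 = 6
Step 2: 160 μL + 1.12 mL = 1280 μL total → factor 1280/160 = 8
Step 3: 0.4 mL brought to 1000 μL → factor 1/0.4 = 2.5
Step 4: 400 μL brought to 4800 μL → factor 4800/400 = 12
Step 5: 25-fold → factor 25
Step 6: 4-fold → factor 4
Dilution factor to solution 3 = 120; to solution 6 = 1.44 × 10^5
[solution 3]/[solution 6] = (factor to solution 6)/(factor to solution 3) = 1.44 × 10^5/120 = 1.20 × 10^3

1.20 × 10^3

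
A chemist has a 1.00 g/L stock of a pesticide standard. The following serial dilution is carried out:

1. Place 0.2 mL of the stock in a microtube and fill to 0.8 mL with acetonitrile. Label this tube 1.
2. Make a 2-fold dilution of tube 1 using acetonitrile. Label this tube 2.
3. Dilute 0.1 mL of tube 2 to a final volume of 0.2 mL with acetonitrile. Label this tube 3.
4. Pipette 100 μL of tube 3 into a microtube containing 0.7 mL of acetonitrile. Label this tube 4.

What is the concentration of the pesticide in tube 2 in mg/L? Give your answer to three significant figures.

Step 1: 0.2 mL brought to 0.8 mL → factor 0.8/0.2 = 4
Step 2: 2-fold → factor 2
Dilution factor through tube 2 = 4 × 2 = 8
[tube 2] = 1.00 g/L / 8 = 0.1250 g/L = 125 mg/L

125 mg/L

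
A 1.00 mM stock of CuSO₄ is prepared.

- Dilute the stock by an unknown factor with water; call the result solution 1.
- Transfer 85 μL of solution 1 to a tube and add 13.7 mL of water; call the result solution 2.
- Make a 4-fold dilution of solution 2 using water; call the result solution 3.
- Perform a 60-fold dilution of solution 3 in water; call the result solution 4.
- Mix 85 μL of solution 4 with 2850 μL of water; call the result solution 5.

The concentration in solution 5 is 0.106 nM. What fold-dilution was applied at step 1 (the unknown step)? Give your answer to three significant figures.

Step 1: unknown factor x
Step 2: 85 μL + 13.7 mL = 13785 μL total → factor 13785/85 = 162.18
Step 3: 4-fold → factor 4
Step 4: 60-fold → factor 60
Step 5: 85 μL + 2850 μL = 2935 μL total → factor 2935/85 = 34.529
Product of known-step factors = 1.344 × 10^6
Overall factor = 1.00 mM / (0.106 nM) = 9.434 × 10^6
x = 9.434 × 10^6 / 1.344 × 10^6 = 7.02

7.02-fold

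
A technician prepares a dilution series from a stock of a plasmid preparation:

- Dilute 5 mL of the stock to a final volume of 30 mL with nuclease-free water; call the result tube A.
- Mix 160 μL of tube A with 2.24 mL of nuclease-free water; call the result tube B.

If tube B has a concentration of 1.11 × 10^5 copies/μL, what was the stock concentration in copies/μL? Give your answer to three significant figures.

9.99 × 10^6 copies/μL

Step 1: 5 mL brought to 30 mL → factor 30/5 = 6
Step 2: 160 μL + 2.24 mL = 2400 μL total → factor 2400/160 = 15
Overall dilution factor = 6 × 15 = 90
Stock = 1.11 × 10^5 copies/μL × 90 = 9.99 × 10^6 copies/μL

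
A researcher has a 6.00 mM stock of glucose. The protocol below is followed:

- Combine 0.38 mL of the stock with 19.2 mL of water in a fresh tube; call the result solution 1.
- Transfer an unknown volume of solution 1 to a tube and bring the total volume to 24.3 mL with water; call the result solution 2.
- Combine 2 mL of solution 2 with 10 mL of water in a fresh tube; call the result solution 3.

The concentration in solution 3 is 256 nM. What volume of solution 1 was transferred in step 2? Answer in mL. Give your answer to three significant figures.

0.321 mL

Step 1: 0.38 mL + 19.2 mL = 19.58 mL total → factor 19.58/0.38 = 51.526
Step 2: v brought to 24.3 mL → factor = 24.3 mL/v
Step 3: 2 mL + 10 mL = 12 mL total → factor 12/2 = 6
Product of known-step factors = 309.16
Overall factor = 6.00 mM / (256 nM) = 23438
Step-2 factor = 23438 / 309.16 = 75.811
v = 24.3 mL / 75.811 = 0.321 mL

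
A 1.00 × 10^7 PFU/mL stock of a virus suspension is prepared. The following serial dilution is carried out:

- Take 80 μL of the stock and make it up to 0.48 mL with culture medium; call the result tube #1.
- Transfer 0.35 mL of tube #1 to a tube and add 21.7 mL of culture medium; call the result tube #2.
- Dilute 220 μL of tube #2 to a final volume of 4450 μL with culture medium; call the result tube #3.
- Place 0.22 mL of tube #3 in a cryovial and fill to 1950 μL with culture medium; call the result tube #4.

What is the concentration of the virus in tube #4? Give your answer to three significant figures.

148 PFU/mL

Step 1: 80 μL brought to 0.48 mL → factor 480/80 = 6
Step 2: 0.35 mL + 21.7 mL = 22.05 mL total → factor 22.05/0.35 = 63
Step 3: 220 μL brought to 4450 μL → factor 4450/220 = 20.227
Step 4: 0.22 mL brought to 1950 μL → factor 1.95/0.22 = 8.8636
Overall dilution factor = 6 × 63 × 20.227 × 8.8636 = 67771
Final = 1.00 × 10^7 PFU/mL / 67771 = 148 PFU/mL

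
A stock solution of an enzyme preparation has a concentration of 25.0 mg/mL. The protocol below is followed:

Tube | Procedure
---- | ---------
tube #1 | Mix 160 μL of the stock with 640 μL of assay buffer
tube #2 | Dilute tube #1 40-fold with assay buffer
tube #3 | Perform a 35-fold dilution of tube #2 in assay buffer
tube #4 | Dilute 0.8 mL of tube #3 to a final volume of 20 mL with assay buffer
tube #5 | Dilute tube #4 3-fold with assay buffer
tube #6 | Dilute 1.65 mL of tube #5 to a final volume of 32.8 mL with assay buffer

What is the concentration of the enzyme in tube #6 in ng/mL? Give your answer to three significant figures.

2.40 ng/mL

Step 1: 160 μL + 640 μL = 800 μL total → factor 800/160 = 5
Step 2: 40-fold → factor 40
Step 3: 35-fold → factor 35
Step 4: 0.8 mL brought to 20 mL → factor 20/0.8 = 25
Step 5: 3-fold → factor 3
Step 6: 1.65 mL brought to 32.8 mL → factor 32.8/1.65 = 19.879
Overall dilution factor = 5 × 40 × 35 × 25 × 3 × 19.879 = 1.0436 × 10^7
Final = 25.0 mg/mL / 1.0436 × 10^7 = 2.395 × 10^-6 mg/mL = 2.40 ng/mL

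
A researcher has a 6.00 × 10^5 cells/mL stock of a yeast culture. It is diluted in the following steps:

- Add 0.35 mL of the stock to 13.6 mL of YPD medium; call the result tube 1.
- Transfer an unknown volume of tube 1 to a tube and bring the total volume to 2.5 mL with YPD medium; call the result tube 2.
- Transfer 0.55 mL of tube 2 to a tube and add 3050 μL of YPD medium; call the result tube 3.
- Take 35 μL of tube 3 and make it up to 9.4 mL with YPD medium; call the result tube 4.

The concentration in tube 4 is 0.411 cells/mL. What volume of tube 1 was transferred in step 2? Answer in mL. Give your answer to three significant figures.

Step 1: 0.35 mL + 13.6 mL = 13.95 mL total → factor 13.95/0.35 = 39.857
Step 2: v brought to 2.5 mL → factor = 2.5 mL/v
Step 3: 0.55 mL + 3050 μL = 3.6 mL total → factor 3.6/0.55 = 6.5455
Step 4: 35 μL brought to 9.4 mL → factor 9400/35 = 268.57
Product of known-step factors = 70066
Overall factor = 6.00 × 10^5 cells/mL / (0.411 cells/mL) = 1.4599 × 10^6
Step-2 factor = 1.4599 × 10^6 / 70066 = 20.835
v = 2.5 mL / 20.835 = 0.120 mL

0.120 mL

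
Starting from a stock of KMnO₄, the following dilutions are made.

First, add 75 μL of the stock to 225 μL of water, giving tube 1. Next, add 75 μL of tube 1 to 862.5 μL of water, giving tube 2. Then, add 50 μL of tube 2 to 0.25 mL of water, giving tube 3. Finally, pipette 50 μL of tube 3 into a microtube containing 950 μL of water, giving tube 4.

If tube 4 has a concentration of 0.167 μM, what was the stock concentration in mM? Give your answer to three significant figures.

1.00 mM

Step 1: 75 μL + 225 μL = 300 μL total → factor 300/75 = 4
Step 2: 75 μL + 862.5 μL = 937.5 μL total → factor 937.5/75 = 12.5
Step 3: 50 μL + 0.25 mL = 300 μL total → factor 300/50 = 6
Step 4: 50 μL + 950 μL = 1000 μL total → factor 1000/50 = 20
Overall dilution factor = 4 × 12.5 × 6 × 20 = 6000
Stock = 0.167 μM × 6000 = 1002 μM = 1.00 mM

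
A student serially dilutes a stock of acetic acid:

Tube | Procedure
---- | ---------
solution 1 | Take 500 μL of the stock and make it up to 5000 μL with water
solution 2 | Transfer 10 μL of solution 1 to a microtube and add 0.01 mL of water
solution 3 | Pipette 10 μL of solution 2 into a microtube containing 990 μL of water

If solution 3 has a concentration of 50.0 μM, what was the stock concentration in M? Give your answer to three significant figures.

0.100 M

Step 1: 500 μL brought to 5000 μL → factor 5000/500 = 10
Step 2: 10 μL + 0.01 mL = 20 μL total → factor 20/10 = 2
Step 3: 10 μL + 990 μL = 1000 μL total → factor 1000/10 = 100
Overall dilution factor = 10 × 2 × 100 = 2000
Stock = 50.0 μM × 2000 = 1.000 × 10^5 μM = 0.100 M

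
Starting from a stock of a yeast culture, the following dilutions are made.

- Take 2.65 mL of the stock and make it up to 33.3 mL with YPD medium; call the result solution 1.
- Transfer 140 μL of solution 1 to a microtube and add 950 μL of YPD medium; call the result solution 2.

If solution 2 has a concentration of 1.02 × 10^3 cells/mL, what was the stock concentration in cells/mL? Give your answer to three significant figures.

9.98 × 10^4 cells/mL

Step 1: 2.65 mL brought to 33.3 mL → factor 33.3/2.65 = 12.566
Step 2: 140 μL + 950 μL = 1090 μL total → factor 1090/140 = 7.7857
Overall dilution factor = 12.566 × 7.7857 = 97.836
Stock = 1.02 × 10^3 cells/mL × 97.836 = 9.98 × 10^4 cells/mL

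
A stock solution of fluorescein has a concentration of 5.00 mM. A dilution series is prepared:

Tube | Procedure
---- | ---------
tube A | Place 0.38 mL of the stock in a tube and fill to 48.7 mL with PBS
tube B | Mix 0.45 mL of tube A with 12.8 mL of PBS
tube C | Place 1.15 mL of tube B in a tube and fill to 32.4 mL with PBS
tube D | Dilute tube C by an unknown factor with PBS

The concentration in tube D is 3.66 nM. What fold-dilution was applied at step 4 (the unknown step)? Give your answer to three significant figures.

Step 1: 0.38 mL brought to 48.7 mL → factor 48.7/0.38 = 128.16
Step 2: 0.45 mL + 12.8 mL = 13.25 mL total → factor 13.25/0.45 = 29.444
Step 3: 1.15 mL brought to 32.4 mL → factor 32.4/1.15 = 28.174
Step 4: unknown factor x
Product of known-step factors = 1.0632 × 10^5
Overall factor = 5.00 mM / (3.66 nM) = 1.3661 × 10^6
x = 1.3661 × 10^6 / 1.0632 × 10^5 = 12.8

12.8-fold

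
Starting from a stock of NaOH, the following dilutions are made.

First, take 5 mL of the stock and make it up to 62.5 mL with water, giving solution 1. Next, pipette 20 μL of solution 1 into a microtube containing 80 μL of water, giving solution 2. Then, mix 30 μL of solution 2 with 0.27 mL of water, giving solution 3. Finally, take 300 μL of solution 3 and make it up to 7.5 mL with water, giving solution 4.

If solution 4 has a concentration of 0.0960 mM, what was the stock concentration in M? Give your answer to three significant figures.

1.50 M

Step 1: 5 mL brought to 62.5 mL → factor 62.5/5 = 12.5
Step 2: 20 μL + 80 μL = 100 μL total → factor 100/20 = 5
Step 3: 30 μL + 0.27 mL = 300 μL total → factor 300/30 = 10
Step 4: 300 μL brought to 7.5 mL → factor 7500/300 = 25
Overall dilution factor = 12.5 × 5 × 10 × 25 = 15625
Stock = 0.0960 mM × 15625 = 1500 mM = 1.50 M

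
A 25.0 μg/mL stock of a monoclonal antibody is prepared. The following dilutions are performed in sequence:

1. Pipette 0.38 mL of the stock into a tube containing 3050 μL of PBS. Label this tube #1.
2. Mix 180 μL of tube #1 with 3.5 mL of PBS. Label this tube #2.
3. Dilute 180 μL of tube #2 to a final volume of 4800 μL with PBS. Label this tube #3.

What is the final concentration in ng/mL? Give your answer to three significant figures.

Step 1: 0.38 mL + 3050 μL = 3.43 mL total → factor 3.43/0.38 = 9.0263
Step 2: 180 μL + 3.5 mL = 3680 μL total → factor 3680/180 = 20.444
Step 3: 180 μL brought to 4800 μL → factor 4800/180 = 26.667
Overall dilution factor = 9.0263 × 20.444 × 26.667 = 4921
Final = 25.0 μg/mL / 4921 = 0.005080 μg/mL = 5.08 ng/mL

5.08 ng/mL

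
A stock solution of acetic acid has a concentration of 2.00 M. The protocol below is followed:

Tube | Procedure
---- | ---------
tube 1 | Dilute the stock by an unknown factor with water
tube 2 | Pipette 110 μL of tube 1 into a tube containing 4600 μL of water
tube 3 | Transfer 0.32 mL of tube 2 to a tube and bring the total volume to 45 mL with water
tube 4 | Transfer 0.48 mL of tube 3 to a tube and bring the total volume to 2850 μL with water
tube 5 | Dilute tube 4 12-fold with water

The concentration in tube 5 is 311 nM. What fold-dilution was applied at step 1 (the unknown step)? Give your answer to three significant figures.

15.0-fold

Step 1: unknown factor x
Step 2: 110 μL + 4600 μL = 4710 μL total → factor 4710/110 = 42.818
Step 3: 0.32 mL brought to 45 mL → factor 45/0.32 = 140.62
Step 4: 0.48 mL brought to 2850 μL → factor 2.85/0.48 = 5.9375
Step 5: 12-fold → factor 12
Product of known-step factors = 4.2902 × 10^5
Overall factor = 2.00 M / (311 nM) = 6.4309 × 10^6
x = 6.4309 × 10^6 / 4.2902 × 10^5 = 15.0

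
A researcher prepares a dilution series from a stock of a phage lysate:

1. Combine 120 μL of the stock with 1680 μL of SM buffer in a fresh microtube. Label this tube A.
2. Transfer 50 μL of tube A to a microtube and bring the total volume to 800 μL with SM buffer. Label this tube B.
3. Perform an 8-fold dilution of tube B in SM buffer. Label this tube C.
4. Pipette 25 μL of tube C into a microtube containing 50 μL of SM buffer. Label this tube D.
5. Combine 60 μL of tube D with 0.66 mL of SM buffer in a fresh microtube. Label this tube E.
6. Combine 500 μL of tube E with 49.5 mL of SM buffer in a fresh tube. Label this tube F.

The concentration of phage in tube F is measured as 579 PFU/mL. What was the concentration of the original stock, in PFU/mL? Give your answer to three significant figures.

Step 1: 120 μL + 1680 μL = 1800 μL total → factor 1800/120 = 15
Step 2: 50 μL brought to 800 μL → factor 800/50 = 16
Step 3: 8-fold → factor 8
Step 4: 25 μL + 50 μL = 75 μL total → factor 75/25 = 3
Step 5: 60 μL + 0.66 mL = 720 μL total → factor 720/60 = 12
Step 6: 500 μL + 49.5 mL = 50000 μL total → factor 50000/500 = 100
Overall dilution factor = 15 × 16 × 8 × 3 × 12 × 100 = 6.912 × 10^6
Stock = 579 PFU/mL × 6.912 × 10^6 = 4.00 × 10^9 PFU/mL

4.00 × 10^9 PFU/mL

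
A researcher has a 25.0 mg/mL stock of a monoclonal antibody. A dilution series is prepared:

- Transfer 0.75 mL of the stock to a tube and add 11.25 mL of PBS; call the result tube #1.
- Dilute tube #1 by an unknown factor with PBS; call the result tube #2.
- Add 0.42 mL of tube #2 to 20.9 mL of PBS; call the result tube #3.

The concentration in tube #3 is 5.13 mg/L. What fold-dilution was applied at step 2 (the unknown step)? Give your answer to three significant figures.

6.00-fold

Step 1: 0.75 mL + 11.25 mL = 12 mL total → factor 12/0.75 = 16
Step 2: unknown factor x
Step 3: 0.42 mL + 20.9 mL = 21.32 mL total → factor 21.32/0.42 = 50.762
Product of known-step factors = 812.19
Overall factor = 25.0 mg/mL / (5.13 mg/L) = 4873.3
x = 4873.3 / 812.19 = 6.00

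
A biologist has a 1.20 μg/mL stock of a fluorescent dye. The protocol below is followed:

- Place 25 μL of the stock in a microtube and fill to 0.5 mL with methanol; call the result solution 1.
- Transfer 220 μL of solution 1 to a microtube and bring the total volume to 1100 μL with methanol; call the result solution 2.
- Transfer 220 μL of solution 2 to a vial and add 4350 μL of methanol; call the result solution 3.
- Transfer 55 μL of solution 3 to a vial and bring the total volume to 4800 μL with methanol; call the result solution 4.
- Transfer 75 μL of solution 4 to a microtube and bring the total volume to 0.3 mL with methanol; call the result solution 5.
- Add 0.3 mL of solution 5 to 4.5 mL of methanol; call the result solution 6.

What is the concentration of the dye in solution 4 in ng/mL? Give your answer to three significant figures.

Step 1: 25 μL brought to 0.5 mL → factor 500/25 = 20
Step 2: 220 μL brought to 1100 μL → factor 1100/220 = 5
Step 3: 220 μL + 4350 μL = 4570 μL total → factor 4570/220 = 20.773
Step 4: 55 μL brought to 4800 μL → factor 4800/55 = 87.273
Dilution factor through solution 4 = 20 × 5 × 20.773 × 87.273 = 1.8129 × 10^5
[solution 4] = 1.20 μg/mL / 1.8129 × 10^5 = 6.619 × 10^-6 μg/mL = 0.00662 ng/mL

0.00662 ng/mL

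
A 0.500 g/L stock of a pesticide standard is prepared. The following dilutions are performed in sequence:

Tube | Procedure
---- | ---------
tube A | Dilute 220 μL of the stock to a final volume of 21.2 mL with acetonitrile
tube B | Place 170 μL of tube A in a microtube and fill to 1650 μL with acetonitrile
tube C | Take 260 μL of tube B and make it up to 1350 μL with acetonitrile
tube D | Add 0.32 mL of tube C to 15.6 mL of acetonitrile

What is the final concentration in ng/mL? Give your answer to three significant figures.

Step 1: 220 μL brought to 21.2 mL → factor 21200/220 = 96.364
Step 2: 170 μL brought to 1650 μL → factor 1650/170 = 9.7059
Step 3: 260 μL brought to 1350 μL → factor 1350/260 = 5.1923
Step 4: 0.32 mL + 15.6 mL = 15.92 mL total → factor 15.92/0.32 = 49.75
Overall dilution factor = 96.364 × 9.7059 × 5.1923 × 49.75 = 2.416 × 10^5
Final = 0.500 g/L / 2.416 × 10^5 = 2.070 × 10^-6 g/L = 2.07 ng/mL

2.07 ng/mL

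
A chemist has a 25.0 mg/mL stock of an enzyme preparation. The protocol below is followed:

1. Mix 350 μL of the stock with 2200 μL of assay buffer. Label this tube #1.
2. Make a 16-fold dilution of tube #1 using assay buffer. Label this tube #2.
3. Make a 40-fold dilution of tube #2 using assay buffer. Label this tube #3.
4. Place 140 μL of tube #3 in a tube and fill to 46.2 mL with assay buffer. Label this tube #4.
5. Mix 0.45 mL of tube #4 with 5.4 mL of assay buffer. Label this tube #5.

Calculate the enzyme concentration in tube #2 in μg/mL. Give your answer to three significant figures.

214 μg/mL

Step 1: 350 μL + 2200 μL = 2550 μL total → factor 2550/350 = 7.2857
Step 2: 16-fold → factor 16
Dilution factor through tube #2 = 7.2857 × 16 = 116.57
[tube #2] = 25.0 mg/mL / 116.57 = 0.2145 mg/mL = 214 μg/mL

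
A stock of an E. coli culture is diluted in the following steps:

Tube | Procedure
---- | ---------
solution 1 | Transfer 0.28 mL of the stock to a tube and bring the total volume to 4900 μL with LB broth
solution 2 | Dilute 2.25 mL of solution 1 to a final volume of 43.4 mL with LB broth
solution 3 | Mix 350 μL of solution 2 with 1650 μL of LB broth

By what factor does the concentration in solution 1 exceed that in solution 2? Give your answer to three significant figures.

Step 1: 0.28 mL brought to 4900 μL → factor 4.9/0.28 = 17.5
Step 2: 2.25 mL brought to 43.4 mL → factor 43.4/2.25 = 19.289
Dilution factor to solution 1 = 17.5; to solution 2 = 337.56
[solution 1]/[solution 2] = (factor to solution 2)/(factor to solution 1) = 337.56/17.5 = 19.3

19.3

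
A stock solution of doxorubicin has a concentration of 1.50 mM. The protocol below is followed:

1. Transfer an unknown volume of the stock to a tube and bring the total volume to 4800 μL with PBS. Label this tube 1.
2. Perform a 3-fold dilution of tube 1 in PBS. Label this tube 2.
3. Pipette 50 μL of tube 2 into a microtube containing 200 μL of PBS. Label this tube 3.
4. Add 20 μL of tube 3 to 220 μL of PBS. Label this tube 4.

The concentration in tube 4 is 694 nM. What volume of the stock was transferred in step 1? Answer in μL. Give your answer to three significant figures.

400 μL

Step 1: v brought to 4800 μL → factor = 4800 μL/v
Step 2: 3-fold → factor 3
Step 3: 50 μL + 200 μL = 250 μL total → factor 250/50 = 5
Step 4: 20 μL + 220 μL = 240 μL total → factor 240/20 = 12
Product of known-step factors = 180
Overall factor = 1.50 mM / (694 nM) = 2161.4
Step-1 factor = 2161.4 / 180 = 12.008
v = 4800 μL / 12.008 = 400 μL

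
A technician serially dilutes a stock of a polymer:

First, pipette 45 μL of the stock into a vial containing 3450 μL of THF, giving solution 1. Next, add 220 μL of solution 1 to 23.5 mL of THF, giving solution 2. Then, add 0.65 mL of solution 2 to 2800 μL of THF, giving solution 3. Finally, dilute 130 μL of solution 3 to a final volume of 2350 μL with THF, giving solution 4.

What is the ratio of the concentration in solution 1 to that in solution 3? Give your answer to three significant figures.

Step 1: 45 μL + 3450 μL = 3495 μL total → factor 3495/45 = 77.667
Step 2: 220 μL + 23.5 mL = 23720 μL total → factor 23720/220 = 107.82
Step 3: 0.65 mL + 2800 μL = 3.45 mL total → factor 3.45/0.65 = 5.3077
Dilution factor to solution 1 = 77.667; to solution 3 = 44446
[solution 1]/[solution 3] = (factor to solution 3)/(factor to solution 1) = 44446/77.667 = 572

572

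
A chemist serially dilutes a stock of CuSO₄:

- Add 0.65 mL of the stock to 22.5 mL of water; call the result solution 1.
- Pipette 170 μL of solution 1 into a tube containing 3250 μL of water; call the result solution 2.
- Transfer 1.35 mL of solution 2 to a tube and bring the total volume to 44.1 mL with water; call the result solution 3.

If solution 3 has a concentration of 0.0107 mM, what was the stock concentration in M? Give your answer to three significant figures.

0.250 M

Step 1: 0.65 mL + 22.5 mL = 23.15 mL total → factor 23.15/0.65 = 35.615
Step 2: 170 μL + 3250 μL = 3420 μL total → factor 3420/170 = 20.118
Step 3: 1.35 mL brought to 44.1 mL → factor 44.1/1.35 = 32.667
Overall dilution factor = 35.615 × 20.118 × 32.667 = 23406
Stock = 0.0107 mM × 23406 = 250.4 mM = 0.250 M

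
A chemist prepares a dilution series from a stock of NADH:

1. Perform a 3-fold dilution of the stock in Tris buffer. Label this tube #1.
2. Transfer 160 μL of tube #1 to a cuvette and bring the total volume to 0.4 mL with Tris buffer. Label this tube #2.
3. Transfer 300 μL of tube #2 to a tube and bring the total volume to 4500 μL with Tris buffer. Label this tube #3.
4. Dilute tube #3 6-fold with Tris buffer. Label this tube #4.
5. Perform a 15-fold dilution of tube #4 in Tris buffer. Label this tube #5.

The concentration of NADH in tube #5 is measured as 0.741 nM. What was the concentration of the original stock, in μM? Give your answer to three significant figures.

Step 1: 3-fold → factor 3
Step 2: 160 μL brought to 0.4 mL → factor 400/160 = 2.5
Step 3: 300 μL brought to 4500 μL → factor 4500/300 = 15
Step 4: 6-fold → factor 6
Step 5: 15-fold → factor 15
Overall dilution factor = 3 × 2.5 × 15 × 6 × 15 = 10125
Stock = 0.741 nM × 10125 = 7503 nM = 7.50 μM

7.50 μM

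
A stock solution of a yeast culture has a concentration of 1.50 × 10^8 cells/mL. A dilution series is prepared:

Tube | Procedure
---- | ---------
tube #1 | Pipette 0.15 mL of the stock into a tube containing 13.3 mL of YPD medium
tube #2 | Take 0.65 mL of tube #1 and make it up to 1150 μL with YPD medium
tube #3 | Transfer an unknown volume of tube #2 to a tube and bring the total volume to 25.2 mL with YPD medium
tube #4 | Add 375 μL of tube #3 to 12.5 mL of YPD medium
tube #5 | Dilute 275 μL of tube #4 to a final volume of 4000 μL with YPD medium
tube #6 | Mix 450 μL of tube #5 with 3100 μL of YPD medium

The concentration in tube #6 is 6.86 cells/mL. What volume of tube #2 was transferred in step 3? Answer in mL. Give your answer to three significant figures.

0.720 mL

Step 1: 0.15 mL + 13.3 mL = 13.45 mL total → factor 13.45/0.15 = 89.667
Step 2: 0.65 mL brought to 1150 μL → factor 1.15/0.65 = 1.7692
Step 3: v brought to 25.2 mL → factor = 25.2 mL/v
Step 4: 375 μL + 12.5 mL = 12875 μL total → factor 12875/375 = 34.333
Step 5: 275 μL brought to 4000 μL → factor 4000/275 = 14.545
Step 6: 450 μL + 3100 μL = 3550 μL total → factor 3550/450 = 7.8889
Product of known-step factors = 6.2499 × 10^5
Overall factor = 1.50 × 10^8 cells/mL / (6.86 cells/mL) = 2.1866 × 10^7
Step-3 factor = 2.1866 × 10^7 / 6.2499 × 10^5 = 34.986
v = 25.2 mL / 34.986 = 0.720 mL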